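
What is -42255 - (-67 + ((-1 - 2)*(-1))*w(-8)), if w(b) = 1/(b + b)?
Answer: -675005/16 ≈ -42188.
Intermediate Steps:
w(b) = 1/(2*b)
-42255 - (-67 + ((-1 - 2)*(-1))*w(-8)) = -42255 - (-67 + ((-1 - 2)*(-1))*((½)/(-8))) = -42255 - (-67 + (-3*(-1))*((½)*(-⅛))) = -42255 - (-67 + 3*(-1/16)) = -42255 - (-67 - 3/16) = -42255 - 1*(-1075/16) = -42255 + 1075/16 = -675005/16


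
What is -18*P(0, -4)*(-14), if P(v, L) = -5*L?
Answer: 5040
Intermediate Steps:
-18*P(0, -4)*(-14) = -(-90)*(-4)*(-14) = -18*20*(-14) = -360*(-14) = 5040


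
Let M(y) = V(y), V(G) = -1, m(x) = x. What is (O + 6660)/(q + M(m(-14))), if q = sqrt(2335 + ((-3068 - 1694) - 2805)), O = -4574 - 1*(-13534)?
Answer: -15620/5233 - 62480*I*sqrt(327)/5233 ≈ -2.9849 - 215.91*I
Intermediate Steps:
O = 8960 (O = -4574 + 13534 = 8960)
q = 4*I*sqrt(327) (q = sqrt(2335 + (-4762 - 2805)) = sqrt(2335 - 7567) = sqrt(-5232) = 4*I*sqrt(327) ≈ 72.333*I)
M(y) = -1
(O + 6660)/(q + M(m(-14))) = (8960 + 6660)/(4*I*sqrt(327) - 1) = 15620/(-1 + 4*I*sqrt(327))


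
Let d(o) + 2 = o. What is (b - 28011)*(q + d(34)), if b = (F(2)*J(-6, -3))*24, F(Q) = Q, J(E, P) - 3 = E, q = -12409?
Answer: 348474435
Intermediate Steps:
d(o) = -2 + o
J(E, P) = 3 + E
b = -144 (b = (2*(3 - 6))*24 = (2*(-3))*24 = -6*24 = -144)
(b - 28011)*(q + d(34)) = (-144 - 28011)*(-12409 + (-2 + 34)) = -28155*(-12409 + 32) = -28155*(-12377) = 348474435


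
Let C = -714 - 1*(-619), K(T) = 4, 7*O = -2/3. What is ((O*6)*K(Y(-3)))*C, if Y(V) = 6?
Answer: 1520/7 ≈ 217.14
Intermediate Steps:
O = -2/21 (O = (-2/3)/7 = (-2*⅓)/7 = (⅐)*(-⅔) = -2/21 ≈ -0.095238)
C = -95 (C = -714 + 619 = -95)
((O*6)*K(Y(-3)))*C = (-2/21*6*4)*(-95) = -4/7*4*(-95) = -16/7*(-95) = 1520/7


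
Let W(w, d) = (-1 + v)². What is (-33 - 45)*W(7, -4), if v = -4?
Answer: -1950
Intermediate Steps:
W(w, d) = 25 (W(w, d) = (-1 - 4)² = (-5)² = 25)
(-33 - 45)*W(7, -4) = (-33 - 45)*25 = -78*25 = -1950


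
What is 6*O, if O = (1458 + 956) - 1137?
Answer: 7662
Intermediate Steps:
O = 1277 (O = 2414 - 1137 = 1277)
6*O = 6*1277 = 7662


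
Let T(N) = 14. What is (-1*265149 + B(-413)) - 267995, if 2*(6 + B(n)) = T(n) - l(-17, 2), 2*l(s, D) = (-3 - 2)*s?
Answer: -2132657/4 ≈ -5.3316e+5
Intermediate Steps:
l(s, D) = -5*s/2 (l(s, D) = ((-3 - 2)*s)/2 = (-5*s)/2 = -5*s/2)
B(n) = -81/4 (B(n) = -6 + (14 - (-5)*(-17)/2)/2 = -6 + (14 - 1*85/2)/2 = -6 + (14 - 85/2)/2 = -6 + (½)*(-57/2) = -6 - 57/4 = -81/4)
(-1*265149 + B(-413)) - 267995 = (-1*265149 - 81/4) - 267995 = (-265149 - 81/4) - 267995 = -1060677/4 - 267995 = -2132657/4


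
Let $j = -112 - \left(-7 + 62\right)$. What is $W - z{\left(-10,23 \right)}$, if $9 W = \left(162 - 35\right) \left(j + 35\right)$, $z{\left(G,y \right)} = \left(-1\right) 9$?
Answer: $- \frac{5561}{3} \approx -1853.7$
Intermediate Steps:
$z{\left(G,y \right)} = -9$
$j = -167$ ($j = -112 - 55 = -167$)
$W = - \frac{5588}{3}$ ($W = \frac{\left(162 - 35\right) \left(-167 + 35\right)}{9} = \frac{127 \left(-132\right)}{9} = \frac{1}{9} \left(-16764\right) = - \frac{5588}{3} \approx -1862.7$)
$W - z{\left(-10,23 \right)} = - \frac{5588}{3} - -9 = - \frac{5588}{3} + 9 = - \frac{5561}{3}$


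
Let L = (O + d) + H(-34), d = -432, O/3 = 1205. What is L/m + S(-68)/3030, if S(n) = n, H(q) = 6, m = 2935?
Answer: 946309/889305 ≈ 1.0641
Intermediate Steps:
O = 3615 (O = 3*1205 = 3615)
L = 3189 (L = (3615 - 432) + 6 = 3183 + 6 = 3189)
L/m + S(-68)/3030 = 3189/2935 - 68/3030 = 3189*(1/2935) - 68*1/3030 = 3189/2935 - 34/1515 = 946309/889305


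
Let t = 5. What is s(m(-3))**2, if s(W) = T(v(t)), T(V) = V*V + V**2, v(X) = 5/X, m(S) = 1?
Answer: 4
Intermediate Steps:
T(V) = 2*V**2 (T(V) = V**2 + V**2 = 2*V**2)
s(W) = 2 (s(W) = 2*(5/5)**2 = 2*(5*(1/5))**2 = 2*1**2 = 2*1 = 2)
s(m(-3))**2 = 2**2 = 4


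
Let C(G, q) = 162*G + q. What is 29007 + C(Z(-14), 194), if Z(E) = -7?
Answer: 28067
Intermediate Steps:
C(G, q) = q + 162*G
29007 + C(Z(-14), 194) = 29007 + (194 + 162*(-7)) = 29007 + (194 - 1134) = 29007 - 940 = 28067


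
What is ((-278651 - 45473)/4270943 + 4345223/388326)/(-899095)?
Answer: -3686466795773/298233086258973342 ≈ -1.2361e-5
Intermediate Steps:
((-278651 - 45473)/4270943 + 4345223/388326)/(-899095) = (-324124*1/4270943 + 4345223*(1/388326))*(-1/899095) = (-324124/4270943 + 4345223/388326)*(-1/899095) = (18432333978865/1658518211418)*(-1/899095) = -3686466795773/298233086258973342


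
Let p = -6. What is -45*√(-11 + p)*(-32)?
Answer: 1440*I*√17 ≈ 5937.3*I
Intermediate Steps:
-45*√(-11 + p)*(-32) = -45*√(-11 - 6)*(-32) = -45*I*√17*(-32) = 1440*I*√17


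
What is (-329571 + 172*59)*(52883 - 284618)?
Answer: 74021488905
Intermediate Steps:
(-329571 + 172*59)*(52883 - 284618) = (-329571 + 10148)*(-231735) = -319423*(-231735) = 74021488905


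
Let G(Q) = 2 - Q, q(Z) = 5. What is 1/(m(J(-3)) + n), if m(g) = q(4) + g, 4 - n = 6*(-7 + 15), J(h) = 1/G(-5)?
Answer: -7/272 ≈ -0.025735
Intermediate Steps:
J(h) = ⅐ (J(h) = 1/(2 - 1*(-5)) = 1/(2 + 5) = 1/7 = ⅐)
n = -44 (n = 4 - 6*(-7 + 15) = 4 - 6*8 = 4 - 1*48 = 4 - 48 = -44)
m(g) = 5 + g
1/(m(J(-3)) + n) = 1/((5 + ⅐) - 44) = 1/(36/7 - 44) = 1/(-272/7) = -7/272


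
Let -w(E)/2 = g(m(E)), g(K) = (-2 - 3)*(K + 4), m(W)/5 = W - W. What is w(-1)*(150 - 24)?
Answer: 5040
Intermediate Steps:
m(W) = 0 (m(W) = 5*(W - W) = 5*0 = 0)
g(K) = -20 - 5*K (g(K) = -5*(4 + K) = -20 - 5*K)
w(E) = 40 (w(E) = -2*(-20 - 5*0) = -2*(-20 + 0) = -2*(-20) = 40)
w(-1)*(150 - 24) = 40*(150 - 24) = 40*126 = 5040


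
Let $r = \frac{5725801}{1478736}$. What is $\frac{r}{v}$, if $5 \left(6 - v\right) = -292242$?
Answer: $\frac{28629005}{432193128192} \approx 6.6241 \cdot 10^{-5}$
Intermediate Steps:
$v = \frac{292272}{5}$ ($v = 6 - - \frac{292242}{5} = 6 + \frac{292242}{5} = \frac{292272}{5} \approx 58454.0$)
$r = \frac{5725801}{1478736}$ ($r = 5725801 \cdot \frac{1}{1478736} = \frac{5725801}{1478736} \approx 3.8721$)
$\frac{r}{v} = \frac{5725801}{1478736 \cdot \frac{292272}{5}} = \frac{5725801}{1478736} \cdot \frac{5}{292272} = \frac{28629005}{432193128192}$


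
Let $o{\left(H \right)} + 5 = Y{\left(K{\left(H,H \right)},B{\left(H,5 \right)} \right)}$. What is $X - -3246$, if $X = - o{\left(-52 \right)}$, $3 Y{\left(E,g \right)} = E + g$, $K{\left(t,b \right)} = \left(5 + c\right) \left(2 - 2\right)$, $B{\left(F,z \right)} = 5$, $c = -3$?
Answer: $\frac{9748}{3} \approx 3249.3$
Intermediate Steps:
$K{\left(t,b \right)} = 0$ ($K{\left(t,b \right)} = \left(5 - 3\right) \left(2 - 2\right) = 2 \cdot 0 = 0$)
$Y{\left(E,g \right)} = \frac{E}{3} + \frac{g}{3}$ ($Y{\left(E,g \right)} = \frac{E + g}{3} = \frac{E}{3} + \frac{g}{3}$)
$o{\left(H \right)} = - \frac{10}{3}$ ($o{\left(H \right)} = -5 + \left(\frac{1}{3} \cdot 0 + \frac{1}{3} \cdot 5\right) = -5 + \left(0 + \frac{5}{3}\right) = -5 + \frac{5}{3} = - \frac{10}{3}$)
$X = \frac{10}{3}$ ($X = \left(-1\right) \left(- \frac{10}{3}\right) = \frac{10}{3} \approx 3.3333$)
$X - -3246 = \frac{10}{3} - -3246 = \frac{10}{3} + 3246 = \frac{9748}{3}$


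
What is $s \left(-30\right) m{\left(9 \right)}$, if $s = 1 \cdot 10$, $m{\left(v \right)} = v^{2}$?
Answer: $-24300$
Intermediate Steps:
$s = 10$
$s \left(-30\right) m{\left(9 \right)} = 10 \left(-30\right) 9^{2} = \left(-300\right) 81 = -24300$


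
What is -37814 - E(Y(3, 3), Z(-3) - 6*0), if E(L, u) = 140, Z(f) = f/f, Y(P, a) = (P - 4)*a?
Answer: -37954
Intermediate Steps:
Y(P, a) = a*(-4 + P) (Y(P, a) = (-4 + P)*a = a*(-4 + P))
Z(f) = 1
-37814 - E(Y(3, 3), Z(-3) - 6*0) = -37814 - 1*140 = -37814 - 140 = -37954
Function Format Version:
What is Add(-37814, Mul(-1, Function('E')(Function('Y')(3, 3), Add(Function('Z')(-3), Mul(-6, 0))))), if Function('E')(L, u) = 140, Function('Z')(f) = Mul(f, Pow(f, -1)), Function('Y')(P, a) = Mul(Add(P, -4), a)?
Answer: -37954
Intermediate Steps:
Function('Y')(P, a) = Mul(a, Add(-4, P)) (Function('Y')(P, a) = Mul(Add(-4, P), a) = Mul(a, Add(-4, P)))
Function('Z')(f) = 1
Add(-37814, Mul(-1, Function('E')(Function('Y')(3, 3), Add(Function('Z')(-3), Mul(-6, 0))))) = Add(-37814, Mul(-1, 140)) = Add(-37814, -140) = -37954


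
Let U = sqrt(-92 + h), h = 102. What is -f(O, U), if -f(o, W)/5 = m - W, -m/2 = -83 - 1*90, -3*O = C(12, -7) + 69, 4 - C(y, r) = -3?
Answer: 1730 - 5*sqrt(10) ≈ 1714.2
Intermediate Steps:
C(y, r) = 7 (C(y, r) = 4 - 1*(-3) = 4 + 3 = 7)
O = -76/3 (O = -(7 + 69)/3 = -1/3*76 = -76/3 ≈ -25.333)
U = sqrt(10) (U = sqrt(-92 + 102) = sqrt(10) ≈ 3.1623)
m = 346 (m = -2*(-83 - 1*90) = -2*(-83 - 90) = -2*(-173) = 346)
f(o, W) = -1730 + 5*W (f(o, W) = -5*(346 - W) = -1730 + 5*W)
-f(O, U) = -(-1730 + 5*sqrt(10)) = 1730 - 5*sqrt(10)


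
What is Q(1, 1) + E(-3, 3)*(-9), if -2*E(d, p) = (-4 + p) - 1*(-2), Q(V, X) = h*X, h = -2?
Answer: 5/2 ≈ 2.5000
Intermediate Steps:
Q(V, X) = -2*X
E(d, p) = 1 - p/2 (E(d, p) = -((-4 + p) - 1*(-2))/2 = -((-4 + p) + 2)/2 = -(-2 + p)/2 = 1 - p/2)
Q(1, 1) + E(-3, 3)*(-9) = -2*1 + (1 - ½*3)*(-9) = -2 + (1 - 3/2)*(-9) = -2 - ½*(-9) = -2 + 9/2 = 5/2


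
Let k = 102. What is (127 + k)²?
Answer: 52441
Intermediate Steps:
(127 + k)² = (127 + 102)² = 229² = 52441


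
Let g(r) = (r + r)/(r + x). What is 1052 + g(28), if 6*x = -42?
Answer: 3164/3 ≈ 1054.7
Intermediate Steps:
x = -7 (x = (⅙)*(-42) = -7)
g(r) = 2*r/(-7 + r) (g(r) = (r + r)/(r - 7) = (2*r)/(-7 + r) = 2*r/(-7 + r))
1052 + g(28) = 1052 + 2*28/(-7 + 28) = 1052 + 2*28/21 = 1052 + 2*28*(1/21) = 1052 + 8/3 = 3164/3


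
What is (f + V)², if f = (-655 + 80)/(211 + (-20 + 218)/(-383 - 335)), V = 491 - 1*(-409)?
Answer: 7372001510449/9156676 ≈ 8.0510e+5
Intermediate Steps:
V = 900 (V = 491 + 409 = 900)
f = -8257/3026 (f = -575/(211 + 198/(-718)) = -575/(211 + 198*(-1/718)) = -575/(211 - 99/359) = -575/75650/359 = -575*359/75650 = -8257/3026 ≈ -2.7287)
(f + V)² = (-8257/3026 + 900)² = (2715143/3026)² = 7372001510449/9156676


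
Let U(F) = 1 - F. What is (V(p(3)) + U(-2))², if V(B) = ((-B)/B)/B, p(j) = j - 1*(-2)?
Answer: 196/25 ≈ 7.8400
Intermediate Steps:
p(j) = 2 + j (p(j) = j + 2 = 2 + j)
V(B) = -1/B
(V(p(3)) + U(-2))² = (-1/(2 + 3) + (1 - 1*(-2)))² = (-1/5 + (1 + 2))² = (-1*⅕ + 3)² = (-⅕ + 3)² = (14/5)² = 196/25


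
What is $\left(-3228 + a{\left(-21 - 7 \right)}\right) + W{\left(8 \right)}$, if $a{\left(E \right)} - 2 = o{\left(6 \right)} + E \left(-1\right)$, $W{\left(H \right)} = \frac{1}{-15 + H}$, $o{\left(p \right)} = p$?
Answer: $- \frac{22345}{7} \approx -3192.1$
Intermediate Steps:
$a{\left(E \right)} = 8 - E$ ($a{\left(E \right)} = 2 + \left(6 + E \left(-1\right)\right) = 2 - \left(-6 + E\right) = 8 - E$)
$\left(-3228 + a{\left(-21 - 7 \right)}\right) + W{\left(8 \right)} = \left(-3228 + \left(8 - \left(-21 - 7\right)\right)\right) + \frac{1}{-15 + 8} = \left(-3228 + \left(8 - \left(-21 - 7\right)\right)\right) + \frac{1}{-7} = \left(-3228 + \left(8 - -28\right)\right) - \frac{1}{7} = \left(-3228 + \left(8 + 28\right)\right) - \frac{1}{7} = \left(-3228 + 36\right) - \frac{1}{7} = -3192 - \frac{1}{7} = - \frac{22345}{7}$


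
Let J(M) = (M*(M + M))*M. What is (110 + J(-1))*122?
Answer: 13176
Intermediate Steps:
J(M) = 2*M³ (J(M) = (M*(2*M))*M = (2*M²)*M = 2*M³)
(110 + J(-1))*122 = (110 + 2*(-1)³)*122 = (110 + 2*(-1))*122 = (110 - 2)*122 = 108*122 = 13176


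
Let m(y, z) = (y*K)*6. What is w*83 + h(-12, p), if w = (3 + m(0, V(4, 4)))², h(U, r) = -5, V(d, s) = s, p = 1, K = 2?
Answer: 742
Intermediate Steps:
m(y, z) = 12*y (m(y, z) = (y*2)*6 = (2*y)*6 = 12*y)
w = 9 (w = (3 + 12*0)² = (3 + 0)² = 3² = 9)
w*83 + h(-12, p) = 9*83 - 5 = 747 - 5 = 742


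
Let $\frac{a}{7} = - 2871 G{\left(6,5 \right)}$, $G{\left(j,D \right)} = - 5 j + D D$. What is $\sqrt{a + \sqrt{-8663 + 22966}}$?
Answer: $\sqrt{100485 + \sqrt{14303}} \approx 317.18$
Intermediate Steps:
$G{\left(j,D \right)} = D^{2} - 5 j$ ($G{\left(j,D \right)} = - 5 j + D^{2} = D^{2} - 5 j$)
$a = 100485$ ($a = 7 \left(- 2871 \left(5^{2} - 30\right)\right) = 7 \left(- 2871 \left(25 - 30\right)\right) = 7 \left(\left(-2871\right) \left(-5\right)\right) = 7 \cdot 14355 = 100485$)
$\sqrt{a + \sqrt{-8663 + 22966}} = \sqrt{100485 + \sqrt{-8663 + 22966}} = \sqrt{100485 + \sqrt{14303}}$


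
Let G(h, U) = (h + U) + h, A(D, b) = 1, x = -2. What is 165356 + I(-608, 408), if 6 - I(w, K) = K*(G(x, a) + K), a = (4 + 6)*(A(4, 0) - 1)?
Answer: 530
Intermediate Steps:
a = 0 (a = (4 + 6)*(1 - 1) = 10*0 = 0)
G(h, U) = U + 2*h (G(h, U) = (U + h) + h = U + 2*h)
I(w, K) = 6 - K*(-4 + K) (I(w, K) = 6 - K*((0 + 2*(-2)) + K) = 6 - K*((0 - 4) + K) = 6 - K*(-4 + K))
165356 + I(-608, 408) = 165356 + (6 - 1*408**2 + 4*408) = 165356 + (6 - 1*166464 + 1632) = 165356 + (6 - 166464 + 1632) = 165356 - 164826 = 530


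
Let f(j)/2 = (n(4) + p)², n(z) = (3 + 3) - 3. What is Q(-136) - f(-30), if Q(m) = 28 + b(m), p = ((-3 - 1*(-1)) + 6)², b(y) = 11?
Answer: -683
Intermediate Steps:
n(z) = 3 (n(z) = 6 - 3 = 3)
p = 16 (p = ((-3 + 1) + 6)² = (-2 + 6)² = 4² = 16)
Q(m) = 39 (Q(m) = 28 + 11 = 39)
f(j) = 722 (f(j) = 2*(3 + 16)² = 2*19² = 2*361 = 722)
Q(-136) - f(-30) = 39 - 1*722 = 39 - 722 = -683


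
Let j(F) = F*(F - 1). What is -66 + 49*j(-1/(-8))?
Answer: -4567/64 ≈ -71.359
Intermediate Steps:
j(F) = F*(-1 + F)
-66 + 49*j(-1/(-8)) = -66 + 49*((-1/(-8))*(-1 - 1/(-8))) = -66 + 49*((-1*(-1/8))*(-1 - 1*(-1/8))) = -66 + 49*((-1 + 1/8)/8) = -66 + 49*((1/8)*(-7/8)) = -66 + 49*(-7/64) = -66 - 343/64 = -4567/64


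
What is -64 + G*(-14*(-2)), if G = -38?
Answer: -1128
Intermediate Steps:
-64 + G*(-14*(-2)) = -64 - (-532)*(-2) = -64 - 38*28 = -64 - 1064 = -1128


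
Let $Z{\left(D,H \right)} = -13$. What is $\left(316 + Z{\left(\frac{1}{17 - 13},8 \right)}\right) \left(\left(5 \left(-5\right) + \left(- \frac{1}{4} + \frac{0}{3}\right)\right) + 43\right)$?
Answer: $\frac{21513}{4} \approx 5378.3$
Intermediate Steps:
$\left(316 + Z{\left(\frac{1}{17 - 13},8 \right)}\right) \left(\left(5 \left(-5\right) + \left(- \frac{1}{4} + \frac{0}{3}\right)\right) + 43\right) = \left(316 - 13\right) \left(\left(5 \left(-5\right) + \left(- \frac{1}{4} + \frac{0}{3}\right)\right) + 43\right) = 303 \left(\left(-25 + \left(\left(-1\right) \frac{1}{4} + 0 \cdot \frac{1}{3}\right)\right) + 43\right) = 303 \left(\left(-25 + \left(- \frac{1}{4} + 0\right)\right) + 43\right) = 303 \left(\left(-25 - \frac{1}{4}\right) + 43\right) = 303 \left(- \frac{101}{4} + 43\right) = 303 \cdot \frac{71}{4} = \frac{21513}{4}$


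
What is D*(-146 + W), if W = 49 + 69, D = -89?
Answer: 2492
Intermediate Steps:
W = 118
D*(-146 + W) = -89*(-146 + 118) = -89*(-28) = 2492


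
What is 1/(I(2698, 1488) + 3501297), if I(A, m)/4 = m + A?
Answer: 1/3518041 ≈ 2.8425e-7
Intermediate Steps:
I(A, m) = 4*A + 4*m (I(A, m) = 4*(m + A) = 4*(A + m) = 4*A + 4*m)
1/(I(2698, 1488) + 3501297) = 1/((4*2698 + 4*1488) + 3501297) = 1/((10792 + 5952) + 3501297) = 1/(16744 + 3501297) = 1/3518041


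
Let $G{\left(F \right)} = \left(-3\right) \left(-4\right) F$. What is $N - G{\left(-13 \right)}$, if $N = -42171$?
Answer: $-42015$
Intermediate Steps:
$G{\left(F \right)} = 12 F$
$N - G{\left(-13 \right)} = -42171 - 12 \left(-13\right) = -42171 - -156 = -42171 + 156 = -42015$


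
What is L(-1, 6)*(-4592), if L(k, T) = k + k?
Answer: 9184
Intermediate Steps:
L(k, T) = 2*k
L(-1, 6)*(-4592) = (2*(-1))*(-4592) = -2*(-4592) = 9184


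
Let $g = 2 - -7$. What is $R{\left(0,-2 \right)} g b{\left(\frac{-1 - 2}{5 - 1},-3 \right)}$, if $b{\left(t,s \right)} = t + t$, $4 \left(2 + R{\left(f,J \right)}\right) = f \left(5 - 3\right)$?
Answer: $27$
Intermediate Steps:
$g = 9$ ($g = 2 + 7 = 9$)
$R{\left(f,J \right)} = -2 + \frac{f}{2}$ ($R{\left(f,J \right)} = -2 + \frac{f \left(5 - 3\right)}{4} = -2 + \frac{f 2}{4} = -2 + \frac{2 f}{4} = -2 + \frac{f}{2}$)
$b{\left(t,s \right)} = 2 t$
$R{\left(0,-2 \right)} g b{\left(\frac{-1 - 2}{5 - 1},-3 \right)} = \left(-2 + \frac{1}{2} \cdot 0\right) 9 \cdot 2 \frac{-1 - 2}{5 - 1} = \left(-2 + 0\right) 9 \cdot 2 \left(- \frac{3}{4}\right) = \left(-2\right) 9 \cdot 2 \left(\left(-3\right) \frac{1}{4}\right) = - 18 \cdot 2 \left(- \frac{3}{4}\right) = \left(-18\right) \left(- \frac{3}{2}\right) = 27$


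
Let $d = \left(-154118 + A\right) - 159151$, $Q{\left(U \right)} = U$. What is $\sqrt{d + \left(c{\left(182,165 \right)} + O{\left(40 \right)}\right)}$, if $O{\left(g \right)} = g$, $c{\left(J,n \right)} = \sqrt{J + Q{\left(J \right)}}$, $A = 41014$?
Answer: $\sqrt{-272215 + 2 \sqrt{91}} \approx 521.72 i$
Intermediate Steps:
$c{\left(J,n \right)} = \sqrt{2} \sqrt{J}$ ($c{\left(J,n \right)} = \sqrt{J + J} = \sqrt{2 J} = \sqrt{2} \sqrt{J}$)
$d = -272255$ ($d = \left(-154118 + 41014\right) - 159151 = -113104 - 159151 = -272255$)
$\sqrt{d + \left(c{\left(182,165 \right)} + O{\left(40 \right)}\right)} = \sqrt{-272255 + \left(\sqrt{2} \sqrt{182} + 40\right)} = \sqrt{-272255 + \left(2 \sqrt{91} + 40\right)} = \sqrt{-272255 + \left(40 + 2 \sqrt{91}\right)} = \sqrt{-272215 + 2 \sqrt{91}}$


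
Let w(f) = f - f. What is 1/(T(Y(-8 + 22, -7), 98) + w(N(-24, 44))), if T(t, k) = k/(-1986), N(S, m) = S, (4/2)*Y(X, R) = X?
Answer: -993/49 ≈ -20.265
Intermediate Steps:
Y(X, R) = X/2
w(f) = 0
T(t, k) = -k/1986 (T(t, k) = k*(-1/1986) = -k/1986)
1/(T(Y(-8 + 22, -7), 98) + w(N(-24, 44))) = 1/(-1/1986*98 + 0) = 1/(-49/993 + 0) = 1/(-49/993) = -993/49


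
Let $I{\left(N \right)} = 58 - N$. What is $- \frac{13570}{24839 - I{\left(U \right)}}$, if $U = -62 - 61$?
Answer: $- \frac{6785}{12329} \approx -0.55033$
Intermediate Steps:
$U = -123$
$- \frac{13570}{24839 - I{\left(U \right)}} = - \frac{13570}{24839 - \left(58 - -123\right)} = - \frac{13570}{24839 - \left(58 + 123\right)} = - \frac{13570}{24839 - 181} = - \frac{13570}{24658} = \left(-13570\right) \frac{1}{24658} = - \frac{6785}{12329}$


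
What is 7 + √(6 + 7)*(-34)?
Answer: 7 - 34*√13 ≈ -115.59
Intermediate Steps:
7 + √(6 + 7)*(-34) = 7 + √13*(-34) = 7 - 34*√13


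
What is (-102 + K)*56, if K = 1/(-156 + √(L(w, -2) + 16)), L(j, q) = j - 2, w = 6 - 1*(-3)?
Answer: -138884592/24313 - 56*√23/24313 ≈ -5712.4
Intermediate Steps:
w = 9 (w = 6 + 3 = 9)
L(j, q) = -2 + j
K = 1/(-156 + √23) (K = 1/(-156 + √((-2 + 9) + 16)) = 1/(-156 + √(7 + 16)) = 1/(-156 + √23) ≈ -0.0066136)
(-102 + K)*56 = (-102 + (-156/24313 - √23/24313))*56 = (-2480082/24313 - √23/24313)*56 = -138884592/24313 - 56*√23/24313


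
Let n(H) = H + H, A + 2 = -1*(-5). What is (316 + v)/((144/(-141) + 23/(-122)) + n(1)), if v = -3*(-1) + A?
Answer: 80276/197 ≈ 407.49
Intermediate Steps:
A = 3 (A = -2 - 1*(-5) = -2 + 5 = 3)
v = 6 (v = -3*(-1) + 3 = 3 + 3 = 6)
n(H) = 2*H
(316 + v)/((144/(-141) + 23/(-122)) + n(1)) = (316 + 6)/((144/(-141) + 23/(-122)) + 2*1) = 322/((144*(-1/141) + 23*(-1/122)) + 2) = 322/((-48/47 - 23/122) + 2) = 322/(-6937/5734 + 2) = 322/(4531/5734) = 322*(5734/4531) = 80276/197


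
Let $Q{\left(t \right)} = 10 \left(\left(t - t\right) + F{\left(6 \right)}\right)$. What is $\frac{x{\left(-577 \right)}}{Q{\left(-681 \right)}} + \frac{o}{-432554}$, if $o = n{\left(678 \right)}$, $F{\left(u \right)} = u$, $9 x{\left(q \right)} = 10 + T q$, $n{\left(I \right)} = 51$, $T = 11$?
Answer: $- \frac{1370561119}{116789580} \approx -11.735$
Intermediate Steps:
$x{\left(q \right)} = \frac{10}{9} + \frac{11 q}{9}$ ($x{\left(q \right)} = \frac{10 + 11 q}{9} = \frac{10}{9} + \frac{11 q}{9}$)
$o = 51$
$Q{\left(t \right)} = 60$ ($Q{\left(t \right)} = 10 \left(\left(t - t\right) + 6\right) = 10 \left(0 + 6\right) = 10 \cdot 6 = 60$)
$\frac{x{\left(-577 \right)}}{Q{\left(-681 \right)}} + \frac{o}{-432554} = \frac{\frac{10}{9} + \frac{11}{9} \left(-577\right)}{60} + \frac{51}{-432554} = \left(\frac{10}{9} - \frac{6347}{9}\right) \frac{1}{60} + 51 \left(- \frac{1}{432554}\right) = \left(- \frac{6337}{9}\right) \frac{1}{60} - \frac{51}{432554} = - \frac{6337}{540} - \frac{51}{432554} = - \frac{1370561119}{116789580}$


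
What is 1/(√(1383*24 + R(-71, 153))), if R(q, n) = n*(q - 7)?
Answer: √2362/7086 ≈ 0.0068587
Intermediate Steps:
R(q, n) = n*(-7 + q)
1/(√(1383*24 + R(-71, 153))) = 1/(√(1383*24 + 153*(-7 - 71))) = 1/(√(33192 + 153*(-78))) = 1/(√(33192 - 11934)) = 1/(√21258) = 1/(3*√2362) = √2362/7086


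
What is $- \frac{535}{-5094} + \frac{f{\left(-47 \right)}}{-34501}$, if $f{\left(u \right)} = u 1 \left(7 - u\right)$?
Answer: $\frac{31386607}{175748094} \approx 0.17859$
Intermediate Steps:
$f{\left(u \right)} = u \left(7 - u\right)$
$- \frac{535}{-5094} + \frac{f{\left(-47 \right)}}{-34501} = - \frac{535}{-5094} + \frac{\left(-47\right) \left(7 - -47\right)}{-34501} = \left(-535\right) \left(- \frac{1}{5094}\right) + - 47 \left(7 + 47\right) \left(- \frac{1}{34501}\right) = \frac{535}{5094} + \left(-47\right) 54 \left(- \frac{1}{34501}\right) = \frac{535}{5094} - - \frac{2538}{34501} = \frac{535}{5094} + \frac{2538}{34501} = \frac{31386607}{175748094}$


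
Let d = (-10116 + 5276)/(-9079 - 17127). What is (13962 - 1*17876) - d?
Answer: -51287562/13103 ≈ -3914.2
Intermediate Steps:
d = 2420/13103 (d = -4840/(-26206) = -4840*(-1/26206) = 2420/13103 ≈ 0.18469)
(13962 - 1*17876) - d = (13962 - 1*17876) - 1*2420/13103 = (13962 - 17876) - 2420/13103 = -3914 - 2420/13103 = -51287562/13103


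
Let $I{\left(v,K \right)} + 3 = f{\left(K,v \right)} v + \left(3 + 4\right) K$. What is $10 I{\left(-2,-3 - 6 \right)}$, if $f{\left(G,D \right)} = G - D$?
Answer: $-520$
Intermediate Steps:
$I{\left(v,K \right)} = -3 + 7 K + v \left(K - v\right)$ ($I{\left(v,K \right)} = -3 + \left(\left(K - v\right) v + \left(3 + 4\right) K\right) = -3 + \left(v \left(K - v\right) + 7 K\right) = -3 + \left(7 K + v \left(K - v\right)\right) = -3 + 7 K + v \left(K - v\right)$)
$10 I{\left(-2,-3 - 6 \right)} = 10 \left(-3 + 7 \left(-3 - 6\right) - 2 \left(\left(-3 - 6\right) - -2\right)\right) = 10 \left(-3 + 7 \left(-3 - 6\right) - 2 \left(\left(-3 - 6\right) + 2\right)\right) = 10 \left(-3 + 7 \left(-9\right) - 2 \left(-9 + 2\right)\right) = 10 \left(-3 - 63 - -14\right) = 10 \left(-3 - 63 + 14\right) = 10 \left(-52\right) = -520$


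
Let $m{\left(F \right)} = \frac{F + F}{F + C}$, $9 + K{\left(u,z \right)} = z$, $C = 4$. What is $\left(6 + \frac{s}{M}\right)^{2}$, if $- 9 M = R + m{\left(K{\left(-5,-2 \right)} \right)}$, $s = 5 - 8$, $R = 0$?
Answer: $\frac{103041}{484} \approx 212.89$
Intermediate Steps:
$K{\left(u,z \right)} = -9 + z$
$s = -3$ ($s = 5 - 8 = -3$)
$m{\left(F \right)} = \frac{2 F}{4 + F}$ ($m{\left(F \right)} = \frac{F + F}{F + 4} = \frac{2 F}{4 + F}$)
$M = - \frac{22}{63}$ ($M = - \frac{0 + \frac{2 \left(-9 - 2\right)}{4 - 11}}{9} = - \frac{0 + 2 \left(-11\right) \frac{1}{4 - 11}}{9} = - \frac{0 + 2 \left(-11\right) \frac{1}{-7}}{9} = - \frac{0 + 2 \left(-11\right) \left(- \frac{1}{7}\right)}{9} = - \frac{0 + \frac{22}{7}}{9} = \left(- \frac{1}{9}\right) \frac{22}{7} = - \frac{22}{63} \approx -0.34921$)
$\left(6 + \frac{s}{M}\right)^{2} = \left(6 - \frac{3}{- \frac{22}{63}}\right)^{2} = \left(6 - - \frac{189}{22}\right)^{2} = \left(6 + \frac{189}{22}\right)^{2} = \left(\frac{321}{22}\right)^{2} = \frac{103041}{484}$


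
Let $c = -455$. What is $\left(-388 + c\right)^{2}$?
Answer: $710649$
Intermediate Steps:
$\left(-388 + c\right)^{2} = \left(-388 - 455\right)^{2} = \left(-843\right)^{2} = 710649$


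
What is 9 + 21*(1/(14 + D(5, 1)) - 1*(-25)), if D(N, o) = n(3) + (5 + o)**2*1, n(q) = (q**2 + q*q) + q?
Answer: 37935/71 ≈ 534.30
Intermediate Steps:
n(q) = q + 2*q**2 (n(q) = (q**2 + q**2) + q = 2*q**2 + q = q + 2*q**2)
D(N, o) = 21 + (5 + o)**2 (D(N, o) = 3*(1 + 2*3) + (5 + o)**2*1 = 3*(1 + 6) + (5 + o)**2 = 3*7 + (5 + o)**2 = 21 + (5 + o)**2)
9 + 21*(1/(14 + D(5, 1)) - 1*(-25)) = 9 + 21*(1/(14 + (21 + (5 + 1)**2)) - 1*(-25)) = 9 + 21*(1/(14 + (21 + 6**2)) + 25) = 9 + 21*(1/(14 + (21 + 36)) + 25) = 9 + 21*(1/(14 + 57) + 25) = 9 + 21*(1/71 + 25) = 9 + 21*(1776/71) = 9 + 37296/71 = 37935/71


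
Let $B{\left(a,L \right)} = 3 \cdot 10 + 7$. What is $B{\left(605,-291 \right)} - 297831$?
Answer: $-297794$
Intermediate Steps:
$B{\left(a,L \right)} = 37$ ($B{\left(a,L \right)} = 30 + 7 = 37$)
$B{\left(605,-291 \right)} - 297831 = 37 - 297831 = -297794$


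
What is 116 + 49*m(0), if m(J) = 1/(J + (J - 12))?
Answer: 1343/12 ≈ 111.92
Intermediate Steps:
m(J) = 1/(-12 + 2*J) (m(J) = 1/(J + (-12 + J)) = 1/(-12 + 2*J))
116 + 49*m(0) = 116 + 49*(1/(2*(-6 + 0))) = 116 + 49*((½)/(-6)) = 116 + 49*((½)*(-⅙)) = 116 + 49*(-1/12) = 116 - 49/12 = 1343/12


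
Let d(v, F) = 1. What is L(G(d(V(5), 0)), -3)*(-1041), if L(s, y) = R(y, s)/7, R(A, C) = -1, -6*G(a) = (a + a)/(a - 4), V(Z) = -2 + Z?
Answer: 1041/7 ≈ 148.71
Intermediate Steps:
G(a) = -a/(3*(-4 + a)) (G(a) = -(a + a)/(6*(a - 4)) = -2*a/(6*(-4 + a)) = -a/(3*(-4 + a)))
L(s, y) = -⅐ (L(s, y) = -1/7 = -1*⅐ = -⅐)
L(G(d(V(5), 0)), -3)*(-1041) = -⅐*(-1041) = 1041/7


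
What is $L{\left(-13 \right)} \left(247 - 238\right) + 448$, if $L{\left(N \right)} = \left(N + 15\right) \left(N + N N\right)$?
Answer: $3256$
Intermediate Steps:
$L{\left(N \right)} = \left(15 + N\right) \left(N + N^{2}\right)$
$L{\left(-13 \right)} \left(247 - 238\right) + 448 = - 13 \left(15 + \left(-13\right)^{2} + 16 \left(-13\right)\right) \left(247 - 238\right) + 448 = - 13 \left(15 + 169 - 208\right) 9 + 448 = \left(-13\right) \left(-24\right) 9 + 448 = 312 \cdot 9 + 448 = 2808 + 448 = 3256$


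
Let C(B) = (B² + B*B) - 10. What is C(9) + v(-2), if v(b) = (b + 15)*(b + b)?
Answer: 100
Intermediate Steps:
v(b) = 2*b*(15 + b) (v(b) = (15 + b)*(2*b) = 2*b*(15 + b))
C(B) = -10 + 2*B² (C(B) = (B² + B²) - 10 = 2*B² - 10 = -10 + 2*B²)
C(9) + v(-2) = (-10 + 2*9²) + 2*(-2)*(15 - 2) = (-10 + 2*81) + 2*(-2)*13 = (-10 + 162) - 52 = 152 - 52 = 100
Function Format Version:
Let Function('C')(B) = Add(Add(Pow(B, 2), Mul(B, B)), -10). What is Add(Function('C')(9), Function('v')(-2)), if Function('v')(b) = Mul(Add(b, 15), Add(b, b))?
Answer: 100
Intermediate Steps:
Function('v')(b) = Mul(2, b, Add(15, b)) (Function('v')(b) = Mul(Add(15, b), Mul(2, b)) = Mul(2, b, Add(15, b)))
Function('C')(B) = Add(-10, Mul(2, Pow(B, 2))) (Function('C')(B) = Add(Add(Pow(B, 2), Pow(B, 2)), -10) = Add(Mul(2, Pow(B, 2)), -10) = Add(-10, Mul(2, Pow(B, 2))))
Add(Function('C')(9), Function('v')(-2)) = Add(Add(-10, Mul(2, Pow(9, 2))), Mul(2, -2, Add(15, -2))) = Add(Add(-10, Mul(2, 81)), Mul(2, -2, 13)) = Add(Add(-10, 162), -52) = Add(152, -52) = 100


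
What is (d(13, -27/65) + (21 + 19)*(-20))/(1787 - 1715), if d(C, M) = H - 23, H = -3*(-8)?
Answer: -799/72 ≈ -11.097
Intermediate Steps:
H = 24
d(C, M) = 1 (d(C, M) = 24 - 23 = 1)
(d(13, -27/65) + (21 + 19)*(-20))/(1787 - 1715) = (1 + (21 + 19)*(-20))/(1787 - 1715) = (1 + 40*(-20))/72 = (1 - 800)*(1/72) = -799*1/72 = -799/72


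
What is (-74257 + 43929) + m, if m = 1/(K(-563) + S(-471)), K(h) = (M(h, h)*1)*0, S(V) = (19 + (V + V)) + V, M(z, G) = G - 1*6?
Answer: -42277233/1394 ≈ -30328.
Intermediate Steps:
M(z, G) = -6 + G (M(z, G) = G - 6 = -6 + G)
S(V) = 19 + 3*V (S(V) = (19 + 2*V) + V = 19 + 3*V)
K(h) = 0 (K(h) = ((-6 + h)*1)*0 = (-6 + h)*0 = 0)
m = -1/1394 (m = 1/(0 + (19 + 3*(-471))) = 1/(0 + (19 - 1413)) = 1/(0 - 1394) = 1/(-1394) = -1/1394 ≈ -0.00071736)
(-74257 + 43929) + m = (-74257 + 43929) - 1/1394 = -30328 - 1/1394 = -42277233/1394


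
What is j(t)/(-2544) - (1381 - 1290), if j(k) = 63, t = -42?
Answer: -77189/848 ≈ -91.025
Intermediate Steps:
j(t)/(-2544) - (1381 - 1290) = 63/(-2544) - (1381 - 1290) = 63*(-1/2544) - 1*91 = -21/848 - 91 = -77189/848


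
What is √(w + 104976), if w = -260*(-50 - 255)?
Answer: 2*√46069 ≈ 429.27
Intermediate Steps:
w = 79300 (w = -260*(-305) = 79300)
√(w + 104976) = √(79300 + 104976) = √184276 = 2*√46069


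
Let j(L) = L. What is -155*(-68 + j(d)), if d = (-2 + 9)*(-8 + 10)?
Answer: 8370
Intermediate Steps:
d = 14 (d = 7*2 = 14)
-155*(-68 + j(d)) = -155*(-68 + 14) = -155*(-54) = 8370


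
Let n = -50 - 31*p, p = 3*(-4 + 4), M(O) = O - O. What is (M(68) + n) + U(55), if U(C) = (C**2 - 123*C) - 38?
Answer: -3828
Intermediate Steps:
M(O) = 0
p = 0 (p = 3*0 = 0)
U(C) = -38 + C**2 - 123*C
n = -50 (n = -50 - 31*0 = -50 + 0 = -50)
(M(68) + n) + U(55) = (0 - 50) + (-38 + 55**2 - 123*55) = -50 + (-38 + 3025 - 6765) = -50 - 3778 = -3828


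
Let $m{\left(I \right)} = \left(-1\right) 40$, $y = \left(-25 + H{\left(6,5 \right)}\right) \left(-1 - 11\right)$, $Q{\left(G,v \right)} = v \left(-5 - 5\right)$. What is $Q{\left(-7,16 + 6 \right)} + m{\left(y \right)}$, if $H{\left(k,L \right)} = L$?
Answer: $-260$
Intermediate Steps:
$Q{\left(G,v \right)} = - 10 v$ ($Q{\left(G,v \right)} = v \left(-10\right) = - 10 v$)
$y = 240$ ($y = \left(-25 + 5\right) \left(-1 - 11\right) = \left(-20\right) \left(-12\right) = 240$)
$m{\left(I \right)} = -40$
$Q{\left(-7,16 + 6 \right)} + m{\left(y \right)} = - 10 \left(16 + 6\right) - 40 = \left(-10\right) 22 - 40 = -220 - 40 = -260$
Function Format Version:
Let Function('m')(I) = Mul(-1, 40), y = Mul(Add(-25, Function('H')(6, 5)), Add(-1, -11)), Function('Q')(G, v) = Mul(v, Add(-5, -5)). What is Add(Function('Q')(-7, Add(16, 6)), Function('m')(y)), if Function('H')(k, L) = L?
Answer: -260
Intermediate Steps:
Function('Q')(G, v) = Mul(-10, v) (Function('Q')(G, v) = Mul(v, -10) = Mul(-10, v))
y = 240 (y = Mul(Add(-25, 5), Add(-1, -11)) = Mul(-20, -12) = 240)
Function('m')(I) = -40
Add(Function('Q')(-7, Add(16, 6)), Function('m')(y)) = Add(Mul(-10, Add(16, 6)), -40) = Add(Mul(-10, 22), -40) = Add(-220, -40) = -260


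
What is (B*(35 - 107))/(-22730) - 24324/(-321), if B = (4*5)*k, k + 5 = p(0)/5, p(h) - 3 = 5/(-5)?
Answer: 91793036/1216055 ≈ 75.484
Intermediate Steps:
p(h) = 2 (p(h) = 3 + 5/(-5) = 3 + 5*(-1/5) = 3 - 1 = 2)
k = -23/5 (k = -5 + 2/5 = -23/5 ≈ -4.6000)
B = -92 (B = (4*5)*(-23/5) = 20*(-23/5) = -92)
(B*(35 - 107))/(-22730) - 24324/(-321) = -92*(35 - 107)/(-22730) - 24324/(-321) = -92*(-72)*(-1/22730) - 24324*(-1/321) = 6624*(-1/22730) + 8108/107 = -3312/11365 + 8108/107 = 91793036/1216055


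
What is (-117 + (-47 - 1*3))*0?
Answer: 0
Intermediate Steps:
(-117 + (-47 - 1*3))*0 = (-117 + (-47 - 3))*0 = (-117 - 50)*0 = -167*0 = 0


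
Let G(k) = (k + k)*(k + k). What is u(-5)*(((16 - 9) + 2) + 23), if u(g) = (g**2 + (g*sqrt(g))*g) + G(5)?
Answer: 4000 + 800*I*sqrt(5) ≈ 4000.0 + 1788.9*I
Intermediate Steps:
G(k) = 4*k**2 (G(k) = (2*k)*(2*k) = 4*k**2)
u(g) = 100 + g**2 + g**(5/2) (u(g) = (g**2 + (g*sqrt(g))*g) + 4*5**2 = (g**2 + g**(3/2)*g) + 4*25 = (g**2 + g**(5/2)) + 100 = 100 + g**2 + g**(5/2))
u(-5)*(((16 - 9) + 2) + 23) = (100 + (-5)**2 + (-5)**(5/2))*(((16 - 9) + 2) + 23) = (100 + 25 + 25*I*sqrt(5))*((7 + 2) + 23) = (125 + 25*I*sqrt(5))*(9 + 23) = (125 + 25*I*sqrt(5))*32 = 4000 + 800*I*sqrt(5)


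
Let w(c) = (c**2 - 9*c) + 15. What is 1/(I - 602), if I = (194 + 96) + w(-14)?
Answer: 1/25 ≈ 0.040000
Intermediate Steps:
w(c) = 15 + c**2 - 9*c
I = 627 (I = (194 + 96) + (15 + (-14)**2 - 9*(-14)) = 290 + (15 + 196 + 126) = 290 + 337 = 627)
1/(I - 602) = 1/(627 - 602) = 1/25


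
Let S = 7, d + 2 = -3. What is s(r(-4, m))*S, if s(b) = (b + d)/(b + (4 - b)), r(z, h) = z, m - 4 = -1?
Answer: -63/4 ≈ -15.750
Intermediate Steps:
d = -5 (d = -2 - 3 = -5)
m = 3 (m = 4 - 1 = 3)
s(b) = -5/4 + b/4 (s(b) = (b - 5)/(b + (4 - b)) = (-5 + b)/4 = (-5 + b)*(1/4) = -5/4 + b/4)
s(r(-4, m))*S = (-5/4 + (1/4)*(-4))*7 = (-5/4 - 1)*7 = -9/4*7 = -63/4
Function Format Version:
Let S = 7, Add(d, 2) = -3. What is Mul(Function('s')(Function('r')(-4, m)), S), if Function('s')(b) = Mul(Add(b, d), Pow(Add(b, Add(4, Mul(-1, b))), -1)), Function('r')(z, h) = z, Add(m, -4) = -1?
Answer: Rational(-63, 4) ≈ -15.750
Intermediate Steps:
d = -5 (d = Add(-2, -3) = -5)
m = 3 (m = Add(4, -1) = 3)
Function('s')(b) = Add(Rational(-5, 4), Mul(Rational(1, 4), b)) (Function('s')(b) = Mul(Add(b, -5), Pow(Add(b, Add(4, Mul(-1, b))), -1)) = Mul(Add(-5, b), Pow(4, -1)) = Mul(Add(-5, b), Rational(1, 4)) = Add(Rational(-5, 4), Mul(Rational(1, 4), b)))
Mul(Function('s')(Function('r')(-4, m)), S) = Mul(Add(Rational(-5, 4), Mul(Rational(1, 4), -4)), 7) = Mul(Add(Rational(-5, 4), -1), 7) = Mul(Rational(-9, 4), 7) = Rational(-63, 4)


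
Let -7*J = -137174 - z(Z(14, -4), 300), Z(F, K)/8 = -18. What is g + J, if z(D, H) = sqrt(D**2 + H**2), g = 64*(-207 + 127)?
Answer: 101334/7 + 12*sqrt(769)/7 ≈ 14524.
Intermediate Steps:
Z(F, K) = -144 (Z(F, K) = 8*(-18) = -144)
g = -5120 (g = 64*(-80) = -5120)
J = 137174/7 + 12*sqrt(769)/7 (J = -(-137174 - sqrt((-144)**2 + 300**2))/7 = -(-137174 - sqrt(20736 + 90000))/7 = -(-137174 - sqrt(110736))/7 = -(-137174 - 12*sqrt(769))/7 = 137174/7 + 12*sqrt(769)/7 ≈ 19644.)
g + J = -5120 + (137174/7 + 12*sqrt(769)/7) = 101334/7 + 12*sqrt(769)/7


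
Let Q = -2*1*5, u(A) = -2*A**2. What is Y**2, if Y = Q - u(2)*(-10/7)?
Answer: 22500/49 ≈ 459.18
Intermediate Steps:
Q = -10 (Q = -2*5 = -10)
Y = -150/7 (Y = -10 - (-2*2**2)*(-10/7) = -10 - (-2*4)*(-10*1/7) = -10 - (-8)*(-10)/7 = -10 - 1*80/7 = -10 - 80/7 = -150/7 ≈ -21.429)
Y**2 = (-150/7)**2 = 22500/49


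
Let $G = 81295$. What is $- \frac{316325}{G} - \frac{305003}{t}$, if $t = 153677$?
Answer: $- \frac{14681419182}{2498634343} \approx -5.8758$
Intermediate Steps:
$- \frac{316325}{G} - \frac{305003}{t} = - \frac{316325}{81295} - \frac{305003}{153677} = \left(-316325\right) \frac{1}{81295} - \frac{305003}{153677} = - \frac{63265}{16259} - \frac{305003}{153677} = - \frac{14681419182}{2498634343}$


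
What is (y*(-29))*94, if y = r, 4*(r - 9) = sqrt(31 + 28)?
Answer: -24534 - 1363*sqrt(59)/2 ≈ -29769.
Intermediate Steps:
r = 9 + sqrt(59)/4 (r = 9 + sqrt(31 + 28)/4 = 9 + sqrt(59)/4 ≈ 10.920)
y = 9 + sqrt(59)/4 ≈ 10.920
(y*(-29))*94 = ((9 + sqrt(59)/4)*(-29))*94 = (-261 - 29*sqrt(59)/4)*94 = -24534 - 1363*sqrt(59)/2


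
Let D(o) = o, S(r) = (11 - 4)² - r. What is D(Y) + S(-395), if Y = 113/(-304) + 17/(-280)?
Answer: 4719559/10640 ≈ 443.57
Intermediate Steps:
Y = -4601/10640 (Y = 113*(-1/304) + 17*(-1/280) = -113/304 - 17/280 = -4601/10640 ≈ -0.43242)
S(r) = 49 - r (S(r) = 7² - r = 49 - r)
D(Y) + S(-395) = -4601/10640 + (49 - 1*(-395)) = -4601/10640 + (49 + 395) = -4601/10640 + 444 = 4719559/10640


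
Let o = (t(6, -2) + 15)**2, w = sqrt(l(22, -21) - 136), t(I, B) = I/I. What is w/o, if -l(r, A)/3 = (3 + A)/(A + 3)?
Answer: I*sqrt(139)/256 ≈ 0.046054*I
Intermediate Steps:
l(r, A) = -3 (l(r, A) = -3*(3 + A)/(A + 3) = -3*(3 + A)/(3 + A) = -3*1 = -3)
t(I, B) = 1
w = I*sqrt(139) (w = sqrt(-3 - 136) = sqrt(-139) = I*sqrt(139) ≈ 11.79*I)
o = 256 (o = (1 + 15)**2 = 16**2 = 256)
w/o = (I*sqrt(139))/256 = (I*sqrt(139))*(1/256) = I*sqrt(139)/256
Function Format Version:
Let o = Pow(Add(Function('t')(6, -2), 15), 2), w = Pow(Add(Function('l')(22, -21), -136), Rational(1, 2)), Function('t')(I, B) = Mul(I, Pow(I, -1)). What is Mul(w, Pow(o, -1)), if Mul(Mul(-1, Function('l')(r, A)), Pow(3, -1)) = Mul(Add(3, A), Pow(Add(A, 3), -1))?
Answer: Mul(Rational(1, 256), I, Pow(139, Rational(1, 2))) ≈ Mul(0.046054, I)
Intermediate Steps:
Function('l')(r, A) = -3 (Function('l')(r, A) = Mul(-3, Mul(Add(3, A), Pow(Add(A, 3), -1))) = Mul(-3, Mul(Add(3, A), Pow(Add(3, A), -1))) = Mul(-3, 1) = -3)
Function('t')(I, B) = 1
w = Mul(I, Pow(139, Rational(1, 2))) (w = Pow(Add(-3, -136), Rational(1, 2)) = Pow(-139, Rational(1, 2)) = Mul(I, Pow(139, Rational(1, 2))) ≈ Mul(11.790, I))
o = 256 (o = Pow(Add(1, 15), 2) = Pow(16, 2) = 256)
Mul(w, Pow(o, -1)) = Mul(Mul(I, Pow(139, Rational(1, 2))), Pow(256, -1)) = Mul(Mul(I, Pow(139, Rational(1, 2))), Rational(1, 256)) = Mul(Rational(1, 256), I, Pow(139, Rational(1, 2)))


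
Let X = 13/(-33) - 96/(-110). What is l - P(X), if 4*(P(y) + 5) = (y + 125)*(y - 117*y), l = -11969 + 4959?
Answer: -143278261/27225 ≈ -5262.7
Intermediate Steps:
l = -7010
X = 79/165 (X = 13*(-1/33) - 96*(-1/110) = -13/33 + 48/55 = 79/165 ≈ 0.47879)
P(y) = -5 - 29*y*(125 + y) (P(y) = -5 + ((y + 125)*(y - 117*y))/4 = -5 + ((125 + y)*(-116*y))/4 = -5 + (-116*y*(125 + y))/4 = -5 - 29*y*(125 + y))
l - P(X) = -7010 - (-5 - 3625*79/165 - 29*(79/165)²) = -7010 - (-5 - 57275/33 - 29*6241/27225) = -7010 - (-5 - 57275/33 - 180989/27225) = -7010 - 1*(-47568989/27225) = -7010 + 47568989/27225 = -143278261/27225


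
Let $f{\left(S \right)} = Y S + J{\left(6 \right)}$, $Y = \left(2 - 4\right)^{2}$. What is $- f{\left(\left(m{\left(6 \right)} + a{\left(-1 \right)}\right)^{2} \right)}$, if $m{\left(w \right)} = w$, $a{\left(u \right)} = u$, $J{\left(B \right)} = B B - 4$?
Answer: $-132$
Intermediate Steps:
$J{\left(B \right)} = -4 + B^{2}$ ($J{\left(B \right)} = B^{2} - 4 = -4 + B^{2}$)
$Y = 4$ ($Y = \left(-2\right)^{2} = 4$)
$f{\left(S \right)} = 32 + 4 S$ ($f{\left(S \right)} = 4 S - \left(4 - 6^{2}\right) = 4 S + \left(-4 + 36\right) = 4 S + 32 = 32 + 4 S$)
$- f{\left(\left(m{\left(6 \right)} + a{\left(-1 \right)}\right)^{2} \right)} = - (32 + 4 \left(6 - 1\right)^{2}) = - (32 + 4 \cdot 5^{2}) = - (32 + 4 \cdot 25) = - (32 + 100) = \left(-1\right) 132 = -132$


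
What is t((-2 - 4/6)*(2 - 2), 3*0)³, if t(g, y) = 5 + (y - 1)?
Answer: 64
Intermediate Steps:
t(g, y) = 4 + y (t(g, y) = 5 + (-1 + y) = 4 + y)
t((-2 - 4/6)*(2 - 2), 3*0)³ = (4 + 3*0)³ = (4 + 0)³ = 4³ = 64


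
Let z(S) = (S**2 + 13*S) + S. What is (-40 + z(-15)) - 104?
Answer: -129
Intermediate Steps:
z(S) = S**2 + 14*S
(-40 + z(-15)) - 104 = (-40 - 15*(14 - 15)) - 104 = (-40 - 15*(-1)) - 104 = (-40 + 15) - 104 = -25 - 104 = -129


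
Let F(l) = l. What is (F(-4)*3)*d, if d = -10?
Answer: 120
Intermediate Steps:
(F(-4)*3)*d = -4*3*(-10) = -12*(-10) = 120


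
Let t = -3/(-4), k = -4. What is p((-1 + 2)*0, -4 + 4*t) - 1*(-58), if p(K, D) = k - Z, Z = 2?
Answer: 52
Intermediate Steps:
t = ¾ (t = -3*(-¼) = ¾ ≈ 0.75000)
p(K, D) = -6 (p(K, D) = -4 - 1*2 = -4 - 2 = -6)
p((-1 + 2)*0, -4 + 4*t) - 1*(-58) = -6 - 1*(-58) = -6 + 58 = 52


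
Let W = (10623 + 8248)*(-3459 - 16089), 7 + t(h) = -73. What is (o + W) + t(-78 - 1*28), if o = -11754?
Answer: -368902142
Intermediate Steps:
t(h) = -80 (t(h) = -7 - 73 = -80)
W = -368890308 (W = 18871*(-19548) = -368890308)
(o + W) + t(-78 - 1*28) = (-11754 - 368890308) - 80 = -368902062 - 80 = -368902142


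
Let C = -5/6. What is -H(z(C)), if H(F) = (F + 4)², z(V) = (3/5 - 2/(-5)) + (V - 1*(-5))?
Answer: -3025/36 ≈ -84.028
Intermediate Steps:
C = -⅚ (C = -5*⅙ = -⅚ ≈ -0.83333)
z(V) = 6 + V (z(V) = (3*(⅕) - 2*(-⅕)) + (V + 5) = (⅗ + ⅖) + (5 + V) = 1 + (5 + V) = 6 + V)
H(F) = (4 + F)²
-H(z(C)) = -(4 + (6 - ⅚))² = -(4 + 31/6)² = -(55/6)² = -1*3025/36 = -3025/36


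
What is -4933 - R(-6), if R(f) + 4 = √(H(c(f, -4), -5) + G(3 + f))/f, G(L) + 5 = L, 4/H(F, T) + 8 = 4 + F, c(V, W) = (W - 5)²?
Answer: -4929 + I*√1309/77 ≈ -4929.0 + 0.46987*I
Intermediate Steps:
c(V, W) = (-5 + W)²
H(F, T) = 4/(-4 + F) (H(F, T) = 4/(-8 + (4 + F)) = 4/(-4 + F))
G(L) = -5 + L
R(f) = -4 + √(-150/77 + f)/f (R(f) = -4 + √(4/(-4 + (-5 - 4)²) + (-5 + (3 + f)))/f = -4 + √(4/(-4 + (-9)²) + (-2 + f))/f = -4 + √(4/(-4 + 81) + (-2 + f))/f = -4 + √(4/77 + (-2 + f))/f = -4 + √(-150/77 + f)/f)
-4933 - R(-6) = -4933 - (-4 + (1/77)*√(-11550 + 5929*(-6))/(-6)) = -4933 - (-4 + (1/77)*(-⅙)*√(-11550 - 35574)) = -4933 - (-4 + (1/77)*(-⅙)*√(-47124)) = -4933 - (-4 + (1/77)*(-⅙)*(6*I*√1309)) = -4933 - (-4 - I*√1309/77) = -4933 + (4 + I*√1309/77) = -4929 + I*√1309/77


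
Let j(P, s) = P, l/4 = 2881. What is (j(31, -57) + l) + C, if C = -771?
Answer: 10784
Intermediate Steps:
l = 11524 (l = 4*2881 = 11524)
(j(31, -57) + l) + C = (31 + 11524) - 771 = 11555 - 771 = 10784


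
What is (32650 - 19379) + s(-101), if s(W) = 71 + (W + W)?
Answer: 13140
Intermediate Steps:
s(W) = 71 + 2*W
(32650 - 19379) + s(-101) = (32650 - 19379) + (71 + 2*(-101)) = 13271 + (71 - 202) = 13271 - 131 = 13140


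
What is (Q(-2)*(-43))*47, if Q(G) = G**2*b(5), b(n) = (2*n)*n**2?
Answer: -2021000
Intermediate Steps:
b(n) = 2*n**3
Q(G) = 250*G**2 (Q(G) = G**2*(2*5**3) = G**2*(2*125) = G**2*250 = 250*G**2)
(Q(-2)*(-43))*47 = ((250*(-2)**2)*(-43))*47 = ((250*4)*(-43))*47 = (1000*(-43))*47 = -43000*47 = -2021000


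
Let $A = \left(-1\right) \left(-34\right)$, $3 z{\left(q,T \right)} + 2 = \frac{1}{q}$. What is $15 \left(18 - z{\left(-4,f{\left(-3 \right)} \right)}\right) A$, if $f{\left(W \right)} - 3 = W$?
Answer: $\frac{19125}{2} \approx 9562.5$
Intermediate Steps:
$f{\left(W \right)} = 3 + W$
$z{\left(q,T \right)} = - \frac{2}{3} + \frac{1}{3 q}$
$A = 34$
$15 \left(18 - z{\left(-4,f{\left(-3 \right)} \right)}\right) A = 15 \left(18 - \frac{1 - -8}{3 \left(-4\right)}\right) 34 = 15 \left(18 - \frac{1}{3} \left(- \frac{1}{4}\right) \left(1 + 8\right)\right) 34 = 15 \left(18 - \frac{1}{3} \left(- \frac{1}{4}\right) 9\right) 34 = 15 \left(18 - - \frac{3}{4}\right) 34 = 15 \left(18 + \frac{3}{4}\right) 34 = 15 \cdot \frac{75}{4} \cdot 34 = \frac{1125}{4} \cdot 34 = \frac{19125}{2}$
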